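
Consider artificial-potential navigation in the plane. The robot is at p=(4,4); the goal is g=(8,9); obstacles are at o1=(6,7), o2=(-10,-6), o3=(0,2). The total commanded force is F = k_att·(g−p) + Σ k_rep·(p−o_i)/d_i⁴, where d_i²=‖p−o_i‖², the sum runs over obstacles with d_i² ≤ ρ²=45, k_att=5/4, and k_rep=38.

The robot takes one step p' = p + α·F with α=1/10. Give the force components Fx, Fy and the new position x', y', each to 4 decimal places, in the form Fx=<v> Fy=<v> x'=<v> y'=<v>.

Fx=4.9303 Fy=5.7654 x'=4.4930 y'=4.5765

F_att = 5/4·(g−p) = 5/4·(4,5) = (5.0000,6.2500)
o1: d²=13 ≤ ρ²=45; F_rep = 38·(-2,-3)/13² = (-0.4497,-0.6746)
o2: d²=296 > ρ²=45 → inactive
o3: d²=20 ≤ ρ²=45; F_rep = 38·(4,2)/20² = (0.3800,0.1900)
F = F_att + ΣF_rep = (4.9303,5.7654)
p' = p + 1/10·F = (4.4930,4.5765)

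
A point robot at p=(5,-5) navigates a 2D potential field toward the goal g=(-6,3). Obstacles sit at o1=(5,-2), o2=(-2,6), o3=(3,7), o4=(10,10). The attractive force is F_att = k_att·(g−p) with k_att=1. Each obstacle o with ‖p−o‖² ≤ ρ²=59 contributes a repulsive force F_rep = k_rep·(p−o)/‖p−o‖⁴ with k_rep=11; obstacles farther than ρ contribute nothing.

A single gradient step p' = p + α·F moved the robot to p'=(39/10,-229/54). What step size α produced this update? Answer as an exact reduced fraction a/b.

α = 1/10

F_att = 1·(g−p) = 1·(-11,8) = (-11.0000,8.0000)
o1: d²=9 ≤ ρ²=59; F_rep = 11·(0,-3)/9² = (0.0000,-0.4074)
o2: d²=170 > ρ²=59 → inactive
o3: d²=148 > ρ²=59 → inactive
o4: d²=250 > ρ²=59 → inactive
F = F_att + ΣF_rep = (-11.0000,7.5926)
Δp = p'−p = (-1.1000,0.7593); α = Δx/Fx = (-11/10) / (-11) = 1/10
check: Δy/Fy = (41/54) / (205/27) = 1/10 ✓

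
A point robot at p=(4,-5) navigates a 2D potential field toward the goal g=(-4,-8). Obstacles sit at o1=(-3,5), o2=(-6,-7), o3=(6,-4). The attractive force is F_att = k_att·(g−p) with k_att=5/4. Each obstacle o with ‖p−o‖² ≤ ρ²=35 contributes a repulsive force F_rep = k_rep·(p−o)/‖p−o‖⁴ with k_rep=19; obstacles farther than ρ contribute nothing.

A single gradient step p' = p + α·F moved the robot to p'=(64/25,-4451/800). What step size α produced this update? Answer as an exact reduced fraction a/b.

F_att = 5/4·(g−p) = 5/4·(-8,-3) = (-10.0000,-3.7500)
o1: d²=149 > ρ²=35 → inactive
o2: d²=104 > ρ²=35 → inactive
o3: d²=5 ≤ ρ²=35; F_rep = 19·(-2,-1)/5² = (-1.5200,-0.7600)
F = F_att + ΣF_rep = (-11.5200,-4.5100)
Δp = p'−p = (-1.4400,-0.5637); α = Δx/Fx = (-36/25) / (-288/25) = 1/8
check: Δy/Fy = (-451/800) / (-451/100) = 1/8 ✓

α = 1/8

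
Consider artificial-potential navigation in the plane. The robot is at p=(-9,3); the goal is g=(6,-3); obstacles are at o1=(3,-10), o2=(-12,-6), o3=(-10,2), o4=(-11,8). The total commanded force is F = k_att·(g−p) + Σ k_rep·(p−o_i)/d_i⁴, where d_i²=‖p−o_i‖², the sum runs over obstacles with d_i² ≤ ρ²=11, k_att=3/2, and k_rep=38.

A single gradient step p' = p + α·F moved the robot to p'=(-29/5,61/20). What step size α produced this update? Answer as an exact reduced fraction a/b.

F_att = 3/2·(g−p) = 3/2·(15,-6) = (22.5000,-9.0000)
o1: d²=313 > ρ²=11 → inactive
o2: d²=90 > ρ²=11 → inactive
o3: d²=2 ≤ ρ²=11; F_rep = 38·(1,1)/2² = (9.5000,9.5000)
o4: d²=29 > ρ²=11 → inactive
F = F_att + ΣF_rep = (32.0000,0.5000)
Δp = p'−p = (3.2000,0.0500); α = Δx/Fx = (16/5) / (32) = 1/10
check: Δy/Fy = (1/20) / (1/2) = 1/10 ✓

α = 1/10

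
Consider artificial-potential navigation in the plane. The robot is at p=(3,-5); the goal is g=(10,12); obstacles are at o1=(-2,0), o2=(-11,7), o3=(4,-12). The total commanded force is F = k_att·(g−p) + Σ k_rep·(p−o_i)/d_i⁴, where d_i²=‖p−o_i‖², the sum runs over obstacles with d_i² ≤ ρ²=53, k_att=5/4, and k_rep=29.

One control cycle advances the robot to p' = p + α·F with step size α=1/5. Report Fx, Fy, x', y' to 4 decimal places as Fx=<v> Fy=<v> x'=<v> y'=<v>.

F_att = 5/4·(g−p) = 5/4·(7,17) = (8.7500,21.2500)
o1: d²=50 ≤ ρ²=53; F_rep = 29·(5,-5)/50² = (0.0580,-0.0580)
o2: d²=340 > ρ²=53 → inactive
o3: d²=50 ≤ ρ²=53; F_rep = 29·(-1,7)/50² = (-0.0116,0.0812)
F = F_att + ΣF_rep = (8.7964,21.2732)
p' = p + 1/5·F = (4.7593,-0.7454)

Fx=8.7964 Fy=21.2732 x'=4.7593 y'=-0.7454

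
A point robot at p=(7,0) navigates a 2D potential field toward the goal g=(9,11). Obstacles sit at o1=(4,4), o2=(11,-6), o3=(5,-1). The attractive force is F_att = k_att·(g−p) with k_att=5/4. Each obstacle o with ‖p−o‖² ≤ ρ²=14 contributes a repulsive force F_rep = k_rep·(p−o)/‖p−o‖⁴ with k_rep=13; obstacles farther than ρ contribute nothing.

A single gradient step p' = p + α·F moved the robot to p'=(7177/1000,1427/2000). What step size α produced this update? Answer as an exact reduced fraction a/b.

F_att = 5/4·(g−p) = 5/4·(2,11) = (2.5000,13.7500)
o1: d²=25 > ρ²=14 → inactive
o2: d²=52 > ρ²=14 → inactive
o3: d²=5 ≤ ρ²=14; F_rep = 13·(2,1)/5² = (1.0400,0.5200)
F = F_att + ΣF_rep = (3.5400,14.2700)
Δp = p'−p = (0.1770,0.7135); α = Δx/Fx = (177/1000) / (177/50) = 1/20
check: Δy/Fy = (1427/2000) / (1427/100) = 1/20 ✓

α = 1/20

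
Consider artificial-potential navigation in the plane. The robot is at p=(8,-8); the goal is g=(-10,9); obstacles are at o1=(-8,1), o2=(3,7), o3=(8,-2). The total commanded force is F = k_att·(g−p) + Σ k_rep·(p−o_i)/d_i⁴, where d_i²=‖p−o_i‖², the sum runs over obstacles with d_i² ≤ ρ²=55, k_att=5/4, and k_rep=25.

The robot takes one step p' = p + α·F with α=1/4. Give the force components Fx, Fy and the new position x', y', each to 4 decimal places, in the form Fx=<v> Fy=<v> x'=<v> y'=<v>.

Fx=-22.5000 Fy=21.1343 x'=2.3750 y'=-2.7164

F_att = 5/4·(g−p) = 5/4·(-18,17) = (-22.5000,21.2500)
o1: d²=337 > ρ²=55 → inactive
o2: d²=250 > ρ²=55 → inactive
o3: d²=36 ≤ ρ²=55; F_rep = 25·(0,-6)/36² = (0.0000,-0.1157)
F = F_att + ΣF_rep = (-22.5000,21.1343)
p' = p + 1/4·F = (2.3750,-2.7164)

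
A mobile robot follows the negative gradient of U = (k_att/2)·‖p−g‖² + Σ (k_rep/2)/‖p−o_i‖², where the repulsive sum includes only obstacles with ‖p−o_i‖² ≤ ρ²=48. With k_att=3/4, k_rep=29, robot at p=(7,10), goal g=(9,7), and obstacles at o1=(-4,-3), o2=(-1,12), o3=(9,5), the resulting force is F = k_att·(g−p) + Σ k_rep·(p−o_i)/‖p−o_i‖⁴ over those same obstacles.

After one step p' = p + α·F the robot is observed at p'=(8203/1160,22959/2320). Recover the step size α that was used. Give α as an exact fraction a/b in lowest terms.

F_att = 3/4·(g−p) = 3/4·(2,-3) = (1.5000,-2.2500)
o1: d²=290 > ρ²=48 → inactive
o2: d²=68 > ρ²=48 → inactive
o3: d²=29 ≤ ρ²=48; F_rep = 29·(-2,5)/29² = (-0.0690,0.1724)
F = F_att + ΣF_rep = (1.4310,-2.0776)
Δp = p'−p = (0.0716,-0.1039); α = Δx/Fx = (83/1160) / (83/58) = 1/20
check: Δy/Fy = (-241/2320) / (-241/116) = 1/20 ✓

α = 1/20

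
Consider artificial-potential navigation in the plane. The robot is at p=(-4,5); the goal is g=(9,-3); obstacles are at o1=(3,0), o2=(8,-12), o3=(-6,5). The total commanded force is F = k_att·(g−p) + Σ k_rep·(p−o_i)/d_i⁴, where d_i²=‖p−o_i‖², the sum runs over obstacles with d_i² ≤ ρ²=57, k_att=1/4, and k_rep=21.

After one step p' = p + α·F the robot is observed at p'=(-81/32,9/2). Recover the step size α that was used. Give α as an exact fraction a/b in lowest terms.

F_att = 1/4·(g−p) = 1/4·(13,-8) = (3.2500,-2.0000)
o1: d²=74 > ρ²=57 → inactive
o2: d²=433 > ρ²=57 → inactive
o3: d²=4 ≤ ρ²=57; F_rep = 21·(2,0)/4² = (2.6250,0.0000)
F = F_att + ΣF_rep = (5.8750,-2.0000)
Δp = p'−p = (1.4688,-0.5000); α = Δx/Fx = (47/32) / (47/8) = 1/4
check: Δy/Fy = (-1/2) / (-2) = 1/4 ✓

α = 1/4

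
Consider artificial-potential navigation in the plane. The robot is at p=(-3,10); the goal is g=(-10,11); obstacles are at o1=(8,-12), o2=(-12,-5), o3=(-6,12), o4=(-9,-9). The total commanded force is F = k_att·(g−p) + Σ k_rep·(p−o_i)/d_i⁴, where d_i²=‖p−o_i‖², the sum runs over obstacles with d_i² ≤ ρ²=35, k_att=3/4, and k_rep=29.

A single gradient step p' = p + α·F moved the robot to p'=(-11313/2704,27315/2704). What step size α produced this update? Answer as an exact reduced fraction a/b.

α = 1/4

F_att = 3/4·(g−p) = 3/4·(-7,1) = (-5.2500,0.7500)
o1: d²=605 > ρ²=35 → inactive
o2: d²=306 > ρ²=35 → inactive
o3: d²=13 ≤ ρ²=35; F_rep = 29·(3,-2)/13² = (0.5148,-0.3432)
o4: d²=397 > ρ²=35 → inactive
F = F_att + ΣF_rep = (-4.7352,0.4068)
Δp = p'−p = (-1.1838,0.1017); α = Δx/Fx = (-3201/2704) / (-3201/676) = 1/4
check: Δy/Fy = (275/2704) / (275/676) = 1/4 ✓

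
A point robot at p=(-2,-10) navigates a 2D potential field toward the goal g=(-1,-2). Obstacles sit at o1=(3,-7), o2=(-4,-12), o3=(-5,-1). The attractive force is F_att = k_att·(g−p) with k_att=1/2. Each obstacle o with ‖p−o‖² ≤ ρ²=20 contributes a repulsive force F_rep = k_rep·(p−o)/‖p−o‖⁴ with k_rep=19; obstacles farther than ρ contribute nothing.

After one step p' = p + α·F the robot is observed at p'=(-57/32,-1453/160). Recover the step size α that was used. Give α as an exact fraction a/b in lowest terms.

F_att = 1/2·(g−p) = 1/2·(1,8) = (0.5000,4.0000)
o1: d²=34 > ρ²=20 → inactive
o2: d²=8 ≤ ρ²=20; F_rep = 19·(2,2)/8² = (0.5938,0.5938)
o3: d²=90 > ρ²=20 → inactive
F = F_att + ΣF_rep = (1.0938,4.5938)
Δp = p'−p = (0.2188,0.9187); α = Δx/Fx = (7/32) / (35/32) = 1/5
check: Δy/Fy = (147/160) / (147/32) = 1/5 ✓

α = 1/5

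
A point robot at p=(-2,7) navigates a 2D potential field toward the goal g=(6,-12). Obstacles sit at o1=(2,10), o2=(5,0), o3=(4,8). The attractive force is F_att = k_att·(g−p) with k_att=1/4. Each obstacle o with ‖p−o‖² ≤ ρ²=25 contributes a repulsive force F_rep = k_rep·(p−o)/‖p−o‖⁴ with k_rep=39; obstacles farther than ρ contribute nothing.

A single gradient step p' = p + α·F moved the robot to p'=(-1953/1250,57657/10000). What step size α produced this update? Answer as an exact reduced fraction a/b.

α = 1/4

F_att = 1/4·(g−p) = 1/4·(8,-19) = (2.0000,-4.7500)
o1: d²=25 ≤ ρ²=25; F_rep = 39·(-4,-3)/25² = (-0.2496,-0.1872)
o2: d²=98 > ρ²=25 → inactive
o3: d²=37 > ρ²=25 → inactive
F = F_att + ΣF_rep = (1.7504,-4.9372)
Δp = p'−p = (0.4376,-1.2343); α = Δx/Fx = (547/1250) / (1094/625) = 1/4
check: Δy/Fy = (-12343/10000) / (-12343/2500) = 1/4 ✓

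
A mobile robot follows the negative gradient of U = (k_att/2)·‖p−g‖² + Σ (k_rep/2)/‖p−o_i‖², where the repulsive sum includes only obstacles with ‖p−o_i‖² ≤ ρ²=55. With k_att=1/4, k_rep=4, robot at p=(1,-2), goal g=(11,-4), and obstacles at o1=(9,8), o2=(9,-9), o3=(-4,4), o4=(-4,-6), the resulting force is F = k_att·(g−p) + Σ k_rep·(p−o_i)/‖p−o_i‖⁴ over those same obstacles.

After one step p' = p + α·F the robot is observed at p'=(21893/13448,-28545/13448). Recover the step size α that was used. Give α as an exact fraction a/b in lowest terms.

α = 1/4

F_att = 1/4·(g−p) = 1/4·(10,-2) = (2.5000,-0.5000)
o1: d²=164 > ρ²=55 → inactive
o2: d²=113 > ρ²=55 → inactive
o3: d²=61 > ρ²=55 → inactive
o4: d²=41 ≤ ρ²=55; F_rep = 4·(5,4)/41² = (0.0119,0.0095)
F = F_att + ΣF_rep = (2.5119,-0.4905)
Δp = p'−p = (0.6280,-0.1226); α = Δx/Fx = (8445/13448) / (8445/3362) = 1/4
check: Δy/Fy = (-1649/13448) / (-1649/3362) = 1/4 ✓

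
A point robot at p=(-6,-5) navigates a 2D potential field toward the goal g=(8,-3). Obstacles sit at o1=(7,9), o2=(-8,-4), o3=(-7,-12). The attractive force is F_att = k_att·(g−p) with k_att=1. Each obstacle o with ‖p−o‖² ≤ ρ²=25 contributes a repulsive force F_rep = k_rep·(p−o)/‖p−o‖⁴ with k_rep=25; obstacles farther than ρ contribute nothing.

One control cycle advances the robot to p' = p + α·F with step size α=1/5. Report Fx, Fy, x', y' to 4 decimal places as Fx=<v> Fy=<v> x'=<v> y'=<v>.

F_att = 1·(g−p) = 1·(14,2) = (14.0000,2.0000)
o1: d²=365 > ρ²=25 → inactive
o2: d²=5 ≤ ρ²=25; F_rep = 25·(2,-1)/5² = (2.0000,-1.0000)
o3: d²=50 > ρ²=25 → inactive
F = F_att + ΣF_rep = (16.0000,1.0000)
p' = p + 1/5·F = (-2.8000,-4.8000)

Fx=16.0000 Fy=1.0000 x'=-2.8000 y'=-4.8000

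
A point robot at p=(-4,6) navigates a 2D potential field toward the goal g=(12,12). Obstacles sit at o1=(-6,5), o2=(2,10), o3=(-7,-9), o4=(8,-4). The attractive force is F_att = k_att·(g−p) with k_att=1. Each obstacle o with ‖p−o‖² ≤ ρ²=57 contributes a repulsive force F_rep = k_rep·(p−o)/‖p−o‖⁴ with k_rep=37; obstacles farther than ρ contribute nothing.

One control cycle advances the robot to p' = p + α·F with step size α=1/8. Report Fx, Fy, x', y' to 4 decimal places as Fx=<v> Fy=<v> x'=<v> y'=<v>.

Fx=18.8779 Fy=7.4253 x'=-1.6403 y'=6.9282

F_att = 1·(g−p) = 1·(16,6) = (16.0000,6.0000)
o1: d²=5 ≤ ρ²=57; F_rep = 37·(2,1)/5² = (2.9600,1.4800)
o2: d²=52 ≤ ρ²=57; F_rep = 37·(-6,-4)/52² = (-0.0821,-0.0547)
o3: d²=234 > ρ²=57 → inactive
o4: d²=244 > ρ²=57 → inactive
F = F_att + ΣF_rep = (18.8779,7.4253)
p' = p + 1/8·F = (-1.6403,6.9282)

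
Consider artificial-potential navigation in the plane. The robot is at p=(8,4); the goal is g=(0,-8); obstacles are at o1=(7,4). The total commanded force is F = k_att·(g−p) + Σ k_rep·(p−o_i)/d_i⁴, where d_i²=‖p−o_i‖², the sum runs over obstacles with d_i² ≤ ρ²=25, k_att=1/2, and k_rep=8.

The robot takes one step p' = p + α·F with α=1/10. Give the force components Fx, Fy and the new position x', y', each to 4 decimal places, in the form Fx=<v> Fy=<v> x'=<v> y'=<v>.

Fx=4.0000 Fy=-6.0000 x'=8.4000 y'=3.4000

F_att = 1/2·(g−p) = 1/2·(-8,-12) = (-4.0000,-6.0000)
o1: d²=1 ≤ ρ²=25; F_rep = 8·(1,0)/1² = (8.0000,0.0000)
F = F_att + ΣF_rep = (4.0000,-6.0000)
p' = p + 1/10·F = (8.4000,3.4000)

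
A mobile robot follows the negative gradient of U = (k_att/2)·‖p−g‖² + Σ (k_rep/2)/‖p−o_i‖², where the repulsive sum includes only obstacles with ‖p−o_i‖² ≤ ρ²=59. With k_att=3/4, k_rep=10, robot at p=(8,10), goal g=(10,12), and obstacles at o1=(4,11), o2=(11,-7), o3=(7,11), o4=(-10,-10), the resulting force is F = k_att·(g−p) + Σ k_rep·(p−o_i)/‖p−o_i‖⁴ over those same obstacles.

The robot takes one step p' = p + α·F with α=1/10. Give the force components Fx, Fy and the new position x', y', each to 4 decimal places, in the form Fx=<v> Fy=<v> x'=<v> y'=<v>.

Fx=4.1384 Fy=-1.0346 x'=8.4138 y'=9.8965

F_att = 3/4·(g−p) = 3/4·(2,2) = (1.5000,1.5000)
o1: d²=17 ≤ ρ²=59; F_rep = 10·(4,-1)/17² = (0.1384,-0.0346)
o2: d²=298 > ρ²=59 → inactive
o3: d²=2 ≤ ρ²=59; F_rep = 10·(1,-1)/2² = (2.5000,-2.5000)
o4: d²=724 > ρ²=59 → inactive
F = F_att + ΣF_rep = (4.1384,-1.0346)
p' = p + 1/10·F = (8.4138,9.8965)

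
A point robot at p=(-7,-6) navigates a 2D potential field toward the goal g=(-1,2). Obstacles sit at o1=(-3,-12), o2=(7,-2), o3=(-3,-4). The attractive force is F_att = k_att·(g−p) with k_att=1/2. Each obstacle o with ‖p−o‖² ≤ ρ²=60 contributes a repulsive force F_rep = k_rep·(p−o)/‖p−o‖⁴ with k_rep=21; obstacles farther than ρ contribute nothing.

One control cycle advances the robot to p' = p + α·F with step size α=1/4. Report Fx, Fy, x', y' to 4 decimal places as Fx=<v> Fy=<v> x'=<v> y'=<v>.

F_att = 1/2·(g−p) = 1/2·(6,8) = (3.0000,4.0000)
o1: d²=52 ≤ ρ²=60; F_rep = 21·(-4,6)/52² = (-0.0311,0.0466)
o2: d²=212 > ρ²=60 → inactive
o3: d²=20 ≤ ρ²=60; F_rep = 21·(-4,-2)/20² = (-0.2100,-0.1050)
F = F_att + ΣF_rep = (2.7589,3.9416)
p' = p + 1/4·F = (-6.3103,-5.0146)

Fx=2.7589 Fy=3.9416 x'=-6.3103 y'=-5.0146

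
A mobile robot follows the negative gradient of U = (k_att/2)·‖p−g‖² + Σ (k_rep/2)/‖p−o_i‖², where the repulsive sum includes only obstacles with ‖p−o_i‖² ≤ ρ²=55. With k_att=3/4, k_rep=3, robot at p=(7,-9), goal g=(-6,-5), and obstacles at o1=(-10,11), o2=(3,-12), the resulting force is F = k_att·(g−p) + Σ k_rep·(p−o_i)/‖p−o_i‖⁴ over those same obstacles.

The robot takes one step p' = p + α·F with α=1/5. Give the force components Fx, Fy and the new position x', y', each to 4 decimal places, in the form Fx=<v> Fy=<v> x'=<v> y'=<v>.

Fx=-9.7308 Fy=3.0144 x'=5.0538 y'=-8.3971

F_att = 3/4·(g−p) = 3/4·(-13,4) = (-9.7500,3.0000)
o1: d²=689 > ρ²=55 → inactive
o2: d²=25 ≤ ρ²=55; F_rep = 3·(4,3)/25² = (0.0192,0.0144)
F = F_att + ΣF_rep = (-9.7308,3.0144)
p' = p + 1/5·F = (5.0538,-8.3971)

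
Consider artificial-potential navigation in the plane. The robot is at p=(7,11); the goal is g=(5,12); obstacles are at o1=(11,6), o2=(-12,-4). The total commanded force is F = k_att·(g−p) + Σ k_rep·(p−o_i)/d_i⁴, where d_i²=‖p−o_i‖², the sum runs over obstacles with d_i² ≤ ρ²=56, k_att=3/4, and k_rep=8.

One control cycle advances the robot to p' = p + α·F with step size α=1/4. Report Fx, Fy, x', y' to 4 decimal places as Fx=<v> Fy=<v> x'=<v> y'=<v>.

Fx=-1.5190 Fy=0.7738 x'=6.6202 y'=11.1934

F_att = 3/4·(g−p) = 3/4·(-2,1) = (-1.5000,0.7500)
o1: d²=41 ≤ ρ²=56; F_rep = 8·(-4,5)/41² = (-0.0190,0.0238)
o2: d²=586 > ρ²=56 → inactive
F = F_att + ΣF_rep = (-1.5190,0.7738)
p' = p + 1/4·F = (6.6202,11.1934)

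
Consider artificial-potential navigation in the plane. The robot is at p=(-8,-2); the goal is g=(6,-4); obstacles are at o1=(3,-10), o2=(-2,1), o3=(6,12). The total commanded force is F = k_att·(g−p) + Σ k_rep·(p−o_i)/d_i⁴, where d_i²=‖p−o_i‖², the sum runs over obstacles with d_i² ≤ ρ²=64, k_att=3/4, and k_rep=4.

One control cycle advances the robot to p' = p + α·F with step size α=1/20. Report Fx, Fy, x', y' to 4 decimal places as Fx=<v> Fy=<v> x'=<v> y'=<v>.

F_att = 3/4·(g−p) = 3/4·(14,-2) = (10.5000,-1.5000)
o1: d²=185 > ρ²=64 → inactive
o2: d²=45 ≤ ρ²=64; F_rep = 4·(-6,-3)/45² = (-0.0119,-0.0059)
o3: d²=392 > ρ²=64 → inactive
F = F_att + ΣF_rep = (10.4881,-1.5059)
p' = p + 1/20·F = (-7.4756,-2.0753)

Fx=10.4881 Fy=-1.5059 x'=-7.4756 y'=-2.0753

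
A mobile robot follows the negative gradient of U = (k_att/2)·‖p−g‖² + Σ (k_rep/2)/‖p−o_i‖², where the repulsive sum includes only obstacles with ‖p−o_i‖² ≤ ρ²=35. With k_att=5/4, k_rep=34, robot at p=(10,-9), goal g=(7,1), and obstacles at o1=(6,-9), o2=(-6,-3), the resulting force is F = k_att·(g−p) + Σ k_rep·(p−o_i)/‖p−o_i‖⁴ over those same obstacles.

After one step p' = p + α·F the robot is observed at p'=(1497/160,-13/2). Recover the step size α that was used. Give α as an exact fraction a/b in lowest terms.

F_att = 5/4·(g−p) = 5/4·(-3,10) = (-3.7500,12.5000)
o1: d²=16 ≤ ρ²=35; F_rep = 34·(4,0)/16² = (0.5312,0.0000)
o2: d²=292 > ρ²=35 → inactive
F = F_att + ΣF_rep = (-3.2188,12.5000)
Δp = p'−p = (-0.6438,2.5000); α = Δx/Fx = (-103/160) / (-103/32) = 1/5
check: Δy/Fy = (5/2) / (25/2) = 1/5 ✓

α = 1/5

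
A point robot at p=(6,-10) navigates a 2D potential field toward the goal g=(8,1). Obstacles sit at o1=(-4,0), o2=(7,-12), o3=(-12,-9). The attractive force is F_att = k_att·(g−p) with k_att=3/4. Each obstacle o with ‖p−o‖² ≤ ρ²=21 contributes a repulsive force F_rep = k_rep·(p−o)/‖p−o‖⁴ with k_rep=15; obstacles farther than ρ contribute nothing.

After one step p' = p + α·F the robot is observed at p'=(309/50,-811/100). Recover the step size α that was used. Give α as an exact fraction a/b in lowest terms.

α = 1/5

F_att = 3/4·(g−p) = 3/4·(2,11) = (1.5000,8.2500)
o1: d²=200 > ρ²=21 → inactive
o2: d²=5 ≤ ρ²=21; F_rep = 15·(-1,2)/5² = (-0.6000,1.2000)
o3: d²=325 > ρ²=21 → inactive
F = F_att + ΣF_rep = (0.9000,9.4500)
Δp = p'−p = (0.1800,1.8900); α = Δx/Fx = (9/50) / (9/10) = 1/5
check: Δy/Fy = (189/100) / (189/20) = 1/5 ✓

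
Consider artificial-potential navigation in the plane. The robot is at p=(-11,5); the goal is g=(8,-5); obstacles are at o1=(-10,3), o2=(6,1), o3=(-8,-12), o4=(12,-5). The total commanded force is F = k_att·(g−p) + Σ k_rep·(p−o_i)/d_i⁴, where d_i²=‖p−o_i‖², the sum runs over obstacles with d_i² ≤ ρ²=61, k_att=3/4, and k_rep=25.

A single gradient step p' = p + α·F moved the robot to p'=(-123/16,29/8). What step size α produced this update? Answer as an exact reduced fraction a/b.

α = 1/4

F_att = 3/4·(g−p) = 3/4·(19,-10) = (14.2500,-7.5000)
o1: d²=5 ≤ ρ²=61; F_rep = 25·(-1,2)/5² = (-1.0000,2.0000)
o2: d²=305 > ρ²=61 → inactive
o3: d²=298 > ρ²=61 → inactive
o4: d²=629 > ρ²=61 → inactive
F = F_att + ΣF_rep = (13.2500,-5.5000)
Δp = p'−p = (3.3125,-1.3750); α = Δx/Fx = (53/16) / (53/4) = 1/4
check: Δy/Fy = (-11/8) / (-11/2) = 1/4 ✓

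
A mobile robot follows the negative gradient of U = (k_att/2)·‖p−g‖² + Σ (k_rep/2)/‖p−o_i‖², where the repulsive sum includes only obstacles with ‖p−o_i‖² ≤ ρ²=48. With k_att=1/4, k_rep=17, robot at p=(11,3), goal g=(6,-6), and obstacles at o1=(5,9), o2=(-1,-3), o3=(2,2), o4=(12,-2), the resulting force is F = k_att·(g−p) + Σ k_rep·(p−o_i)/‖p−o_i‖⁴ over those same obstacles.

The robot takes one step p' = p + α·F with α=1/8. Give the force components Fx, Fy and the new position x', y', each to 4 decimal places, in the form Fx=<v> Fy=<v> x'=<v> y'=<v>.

Fx=-1.2751 Fy=-2.1243 x'=10.8406 y'=2.7345

F_att = 1/4·(g−p) = 1/4·(-5,-9) = (-1.2500,-2.2500)
o1: d²=72 > ρ²=48 → inactive
o2: d²=180 > ρ²=48 → inactive
o3: d²=82 > ρ²=48 → inactive
o4: d²=26 ≤ ρ²=48; F_rep = 17·(-1,5)/26² = (-0.0251,0.1257)
F = F_att + ΣF_rep = (-1.2751,-2.1243)
p' = p + 1/8·F = (10.8406,2.7345)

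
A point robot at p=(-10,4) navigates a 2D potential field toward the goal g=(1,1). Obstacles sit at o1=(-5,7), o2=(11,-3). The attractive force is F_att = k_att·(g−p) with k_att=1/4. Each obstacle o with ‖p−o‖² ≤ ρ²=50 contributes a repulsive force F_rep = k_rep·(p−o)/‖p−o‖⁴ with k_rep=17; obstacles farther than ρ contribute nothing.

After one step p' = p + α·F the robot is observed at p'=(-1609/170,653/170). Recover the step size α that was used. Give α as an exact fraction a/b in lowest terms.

F_att = 1/4·(g−p) = 1/4·(11,-3) = (2.7500,-0.7500)
o1: d²=34 ≤ ρ²=50; F_rep = 17·(-5,-3)/34² = (-0.0735,-0.0441)
o2: d²=490 > ρ²=50 → inactive
F = F_att + ΣF_rep = (2.6765,-0.7941)
Δp = p'−p = (0.5353,-0.1588); α = Δx/Fx = (91/170) / (91/34) = 1/5
check: Δy/Fy = (-27/170) / (-27/34) = 1/5 ✓

α = 1/5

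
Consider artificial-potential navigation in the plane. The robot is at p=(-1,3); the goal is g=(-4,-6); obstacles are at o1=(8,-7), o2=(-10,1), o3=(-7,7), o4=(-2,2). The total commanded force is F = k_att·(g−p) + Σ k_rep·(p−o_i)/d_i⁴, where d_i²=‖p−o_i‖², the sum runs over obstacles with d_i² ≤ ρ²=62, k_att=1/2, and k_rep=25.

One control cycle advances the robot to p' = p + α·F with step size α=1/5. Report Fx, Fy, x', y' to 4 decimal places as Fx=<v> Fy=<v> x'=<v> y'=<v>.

Fx=4.8055 Fy=1.7130 x'=-0.0389 y'=3.3426

F_att = 1/2·(g−p) = 1/2·(-3,-9) = (-1.5000,-4.5000)
o1: d²=181 > ρ²=62 → inactive
o2: d²=85 > ρ²=62 → inactive
o3: d²=52 ≤ ρ²=62; F_rep = 25·(6,-4)/52² = (0.0555,-0.0370)
o4: d²=2 ≤ ρ²=62; F_rep = 25·(1,1)/2² = (6.2500,6.2500)
F = F_att + ΣF_rep = (4.8055,1.7130)
p' = p + 1/5·F = (-0.0389,3.3426)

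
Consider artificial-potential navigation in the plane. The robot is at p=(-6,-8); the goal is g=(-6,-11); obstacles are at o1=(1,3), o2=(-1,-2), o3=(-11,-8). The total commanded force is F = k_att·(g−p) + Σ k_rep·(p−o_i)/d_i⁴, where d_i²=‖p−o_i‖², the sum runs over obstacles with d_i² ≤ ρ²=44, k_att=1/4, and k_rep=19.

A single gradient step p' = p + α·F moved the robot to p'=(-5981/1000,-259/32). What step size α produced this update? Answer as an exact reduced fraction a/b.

F_att = 1/4·(g−p) = 1/4·(0,-3) = (0.0000,-0.7500)
o1: d²=170 > ρ²=44 → inactive
o2: d²=61 > ρ²=44 → inactive
o3: d²=25 ≤ ρ²=44; F_rep = 19·(5,0)/25² = (0.1520,0.0000)
F = F_att + ΣF_rep = (0.1520,-0.7500)
Δp = p'−p = (0.0190,-0.0938); α = Δx/Fx = (19/1000) / (19/125) = 1/8
check: Δy/Fy = (-3/32) / (-3/4) = 1/8 ✓

α = 1/8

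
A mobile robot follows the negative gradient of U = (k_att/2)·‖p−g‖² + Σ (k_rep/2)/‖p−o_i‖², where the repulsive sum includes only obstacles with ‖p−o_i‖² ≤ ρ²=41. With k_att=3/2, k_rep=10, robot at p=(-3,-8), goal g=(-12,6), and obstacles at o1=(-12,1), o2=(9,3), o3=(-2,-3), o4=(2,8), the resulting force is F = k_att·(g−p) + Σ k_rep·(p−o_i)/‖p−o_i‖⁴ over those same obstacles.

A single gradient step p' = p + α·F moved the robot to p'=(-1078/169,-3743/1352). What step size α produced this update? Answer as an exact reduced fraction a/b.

α = 1/4

F_att = 3/2·(g−p) = 3/2·(-9,14) = (-13.5000,21.0000)
o1: d²=162 > ρ²=41 → inactive
o2: d²=265 > ρ²=41 → inactive
o3: d²=26 ≤ ρ²=41; F_rep = 10·(-1,-5)/26² = (-0.0148,-0.0740)
o4: d²=281 > ρ²=41 → inactive
F = F_att + ΣF_rep = (-13.5148,20.9260)
Δp = p'−p = (-3.3787,5.2315); α = Δx/Fx = (-571/169) / (-2284/169) = 1/4
check: Δy/Fy = (7073/1352) / (7073/338) = 1/4 ✓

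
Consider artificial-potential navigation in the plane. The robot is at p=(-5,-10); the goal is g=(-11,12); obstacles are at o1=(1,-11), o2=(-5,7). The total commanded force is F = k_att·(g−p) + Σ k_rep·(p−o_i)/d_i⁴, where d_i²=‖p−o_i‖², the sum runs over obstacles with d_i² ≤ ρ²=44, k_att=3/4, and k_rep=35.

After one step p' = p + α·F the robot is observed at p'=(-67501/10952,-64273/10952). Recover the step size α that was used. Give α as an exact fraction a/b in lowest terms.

α = 1/4

F_att = 3/4·(g−p) = 3/4·(-6,22) = (-4.5000,16.5000)
o1: d²=37 ≤ ρ²=44; F_rep = 35·(-6,1)/37² = (-0.1534,0.0256)
o2: d²=289 > ρ²=44 → inactive
F = F_att + ΣF_rep = (-4.6534,16.5256)
Δp = p'−p = (-1.1633,4.1314); α = Δx/Fx = (-12741/10952) / (-12741/2738) = 1/4
check: Δy/Fy = (45247/10952) / (45247/2738) = 1/4 ✓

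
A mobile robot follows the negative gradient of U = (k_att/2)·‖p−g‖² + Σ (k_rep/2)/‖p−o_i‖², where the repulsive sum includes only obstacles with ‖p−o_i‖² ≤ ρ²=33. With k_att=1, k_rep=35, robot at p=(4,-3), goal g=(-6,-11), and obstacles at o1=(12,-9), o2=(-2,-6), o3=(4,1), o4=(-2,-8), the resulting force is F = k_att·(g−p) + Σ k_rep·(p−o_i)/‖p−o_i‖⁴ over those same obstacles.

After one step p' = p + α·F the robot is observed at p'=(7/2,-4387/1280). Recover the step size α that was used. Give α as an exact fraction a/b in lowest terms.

F_att = 1·(g−p) = 1·(-10,-8) = (-10.0000,-8.0000)
o1: d²=100 > ρ²=33 → inactive
o2: d²=45 > ρ²=33 → inactive
o3: d²=16 ≤ ρ²=33; F_rep = 35·(0,-4)/16² = (0.0000,-0.5469)
o4: d²=61 > ρ²=33 → inactive
F = F_att + ΣF_rep = (-10.0000,-8.5469)
Δp = p'−p = (-0.5000,-0.4273); α = Δx/Fx = (-1/2) / (-10) = 1/20
check: Δy/Fy = (-547/1280) / (-547/64) = 1/20 ✓

α = 1/20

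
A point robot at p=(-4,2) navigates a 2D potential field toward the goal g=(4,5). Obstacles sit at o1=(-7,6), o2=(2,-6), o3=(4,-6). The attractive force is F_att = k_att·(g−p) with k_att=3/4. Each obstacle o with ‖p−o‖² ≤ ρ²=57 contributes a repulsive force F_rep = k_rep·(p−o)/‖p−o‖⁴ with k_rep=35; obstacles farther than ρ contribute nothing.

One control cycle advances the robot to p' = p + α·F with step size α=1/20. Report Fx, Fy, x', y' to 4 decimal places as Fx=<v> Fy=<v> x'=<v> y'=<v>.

Fx=6.1680 Fy=2.0260 x'=-3.6916 y'=2.1013

F_att = 3/4·(g−p) = 3/4·(8,3) = (6.0000,2.2500)
o1: d²=25 ≤ ρ²=57; F_rep = 35·(3,-4)/25² = (0.1680,-0.2240)
o2: d²=100 > ρ²=57 → inactive
o3: d²=128 > ρ²=57 → inactive
F = F_att + ΣF_rep = (6.1680,2.0260)
p' = p + 1/20·F = (-3.6916,2.1013)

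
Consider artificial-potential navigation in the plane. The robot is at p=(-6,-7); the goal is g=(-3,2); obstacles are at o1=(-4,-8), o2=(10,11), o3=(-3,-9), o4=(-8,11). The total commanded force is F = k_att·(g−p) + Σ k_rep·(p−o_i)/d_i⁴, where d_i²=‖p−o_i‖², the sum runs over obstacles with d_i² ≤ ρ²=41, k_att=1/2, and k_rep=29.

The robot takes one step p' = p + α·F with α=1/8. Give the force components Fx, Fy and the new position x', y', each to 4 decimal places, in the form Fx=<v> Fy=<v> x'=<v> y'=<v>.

F_att = 1/2·(g−p) = 1/2·(3,9) = (1.5000,4.5000)
o1: d²=5 ≤ ρ²=41; F_rep = 29·(-2,1)/5² = (-2.3200,1.1600)
o2: d²=580 > ρ²=41 → inactive
o3: d²=13 ≤ ρ²=41; F_rep = 29·(-3,2)/13² = (-0.5148,0.3432)
o4: d²=328 > ρ²=41 → inactive
F = F_att + ΣF_rep = (-1.3348,6.0032)
p' = p + 1/8·F = (-6.1668,-6.2496)

Fx=-1.3348 Fy=6.0032 x'=-6.1668 y'=-6.2496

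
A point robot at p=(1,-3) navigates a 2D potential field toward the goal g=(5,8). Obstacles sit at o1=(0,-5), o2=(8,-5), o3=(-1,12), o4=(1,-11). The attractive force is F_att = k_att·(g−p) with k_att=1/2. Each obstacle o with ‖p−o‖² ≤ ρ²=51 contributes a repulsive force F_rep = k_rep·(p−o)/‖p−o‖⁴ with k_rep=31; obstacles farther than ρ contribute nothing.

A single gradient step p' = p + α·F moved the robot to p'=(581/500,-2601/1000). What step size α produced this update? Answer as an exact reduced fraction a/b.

F_att = 1/2·(g−p) = 1/2·(4,11) = (2.0000,5.5000)
o1: d²=5 ≤ ρ²=51; F_rep = 31·(1,2)/5² = (1.2400,2.4800)
o2: d²=53 > ρ²=51 → inactive
o3: d²=229 > ρ²=51 → inactive
o4: d²=64 > ρ²=51 → inactive
F = F_att + ΣF_rep = (3.2400,7.9800)
Δp = p'−p = (0.1620,0.3990); α = Δx/Fx = (81/500) / (81/25) = 1/20
check: Δy/Fy = (399/1000) / (399/50) = 1/20 ✓

α = 1/20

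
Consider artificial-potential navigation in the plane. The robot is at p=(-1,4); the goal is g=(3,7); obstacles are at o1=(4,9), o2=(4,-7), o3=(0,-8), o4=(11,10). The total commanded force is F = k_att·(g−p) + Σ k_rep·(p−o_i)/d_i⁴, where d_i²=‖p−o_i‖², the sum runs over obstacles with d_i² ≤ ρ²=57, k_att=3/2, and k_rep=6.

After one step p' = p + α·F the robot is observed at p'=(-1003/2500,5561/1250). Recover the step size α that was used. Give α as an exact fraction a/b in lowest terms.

α = 1/10

F_att = 3/2·(g−p) = 3/2·(4,3) = (6.0000,4.5000)
o1: d²=50 ≤ ρ²=57; F_rep = 6·(-5,-5)/50² = (-0.0120,-0.0120)
o2: d²=146 > ρ²=57 → inactive
o3: d²=145 > ρ²=57 → inactive
o4: d²=180 > ρ²=57 → inactive
F = F_att + ΣF_rep = (5.9880,4.4880)
Δp = p'−p = (0.5988,0.4488); α = Δx/Fx = (1497/2500) / (1497/250) = 1/10
check: Δy/Fy = (561/1250) / (561/125) = 1/10 ✓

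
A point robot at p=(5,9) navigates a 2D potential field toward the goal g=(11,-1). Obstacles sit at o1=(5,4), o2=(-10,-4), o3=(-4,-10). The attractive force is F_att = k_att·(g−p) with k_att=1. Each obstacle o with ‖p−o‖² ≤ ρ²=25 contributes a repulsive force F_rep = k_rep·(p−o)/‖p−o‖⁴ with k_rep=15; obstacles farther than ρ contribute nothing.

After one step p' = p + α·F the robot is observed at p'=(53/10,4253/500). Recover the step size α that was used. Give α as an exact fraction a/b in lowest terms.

α = 1/20

F_att = 1·(g−p) = 1·(6,-10) = (6.0000,-10.0000)
o1: d²=25 ≤ ρ²=25; F_rep = 15·(0,5)/25² = (0.0000,0.1200)
o2: d²=394 > ρ²=25 → inactive
o3: d²=442 > ρ²=25 → inactive
F = F_att + ΣF_rep = (6.0000,-9.8800)
Δp = p'−p = (0.3000,-0.4940); α = Δx/Fx = (3/10) / (6) = 1/20
check: Δy/Fy = (-247/500) / (-247/25) = 1/20 ✓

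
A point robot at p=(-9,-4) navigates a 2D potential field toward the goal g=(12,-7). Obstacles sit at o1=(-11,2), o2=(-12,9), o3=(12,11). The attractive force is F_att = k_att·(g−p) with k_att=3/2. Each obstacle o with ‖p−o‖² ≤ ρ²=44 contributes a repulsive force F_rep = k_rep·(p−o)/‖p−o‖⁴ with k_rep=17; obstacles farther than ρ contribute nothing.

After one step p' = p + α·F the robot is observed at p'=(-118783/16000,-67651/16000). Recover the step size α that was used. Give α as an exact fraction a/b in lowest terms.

F_att = 3/2·(g−p) = 3/2·(21,-3) = (31.5000,-4.5000)
o1: d²=40 ≤ ρ²=44; F_rep = 17·(2,-6)/40² = (0.0213,-0.0638)
o2: d²=178 > ρ²=44 → inactive
o3: d²=666 > ρ²=44 → inactive
F = F_att + ΣF_rep = (31.5212,-4.5637)
Δp = p'−p = (1.5761,-0.2282); α = Δx/Fx = (25217/16000) / (25217/800) = 1/20
check: Δy/Fy = (-3651/16000) / (-3651/800) = 1/20 ✓

α = 1/20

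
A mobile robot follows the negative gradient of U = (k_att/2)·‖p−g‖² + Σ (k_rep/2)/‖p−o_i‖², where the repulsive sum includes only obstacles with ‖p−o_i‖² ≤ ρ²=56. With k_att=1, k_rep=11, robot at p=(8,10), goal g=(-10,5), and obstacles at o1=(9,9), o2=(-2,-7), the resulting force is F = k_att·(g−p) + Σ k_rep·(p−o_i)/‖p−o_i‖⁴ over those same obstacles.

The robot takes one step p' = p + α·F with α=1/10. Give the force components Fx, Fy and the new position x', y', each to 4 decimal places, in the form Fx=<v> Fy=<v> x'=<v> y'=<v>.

F_att = 1·(g−p) = 1·(-18,-5) = (-18.0000,-5.0000)
o1: d²=2 ≤ ρ²=56; F_rep = 11·(-1,1)/2² = (-2.7500,2.7500)
o2: d²=389 > ρ²=56 → inactive
F = F_att + ΣF_rep = (-20.7500,-2.2500)
p' = p + 1/10·F = (5.9250,9.7750)

Fx=-20.7500 Fy=-2.2500 x'=5.9250 y'=9.7750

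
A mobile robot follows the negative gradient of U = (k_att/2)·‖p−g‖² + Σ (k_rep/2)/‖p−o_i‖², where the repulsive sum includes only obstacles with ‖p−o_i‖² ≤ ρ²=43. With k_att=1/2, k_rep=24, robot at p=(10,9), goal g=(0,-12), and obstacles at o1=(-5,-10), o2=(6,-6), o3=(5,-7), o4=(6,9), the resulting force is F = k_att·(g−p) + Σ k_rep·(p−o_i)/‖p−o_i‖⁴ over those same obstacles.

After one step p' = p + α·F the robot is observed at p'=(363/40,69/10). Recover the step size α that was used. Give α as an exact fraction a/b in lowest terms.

F_att = 1/2·(g−p) = 1/2·(-10,-21) = (-5.0000,-10.5000)
o1: d²=586 > ρ²=43 → inactive
o2: d²=241 > ρ²=43 → inactive
o3: d²=281 > ρ²=43 → inactive
o4: d²=16 ≤ ρ²=43; F_rep = 24·(4,0)/16² = (0.3750,0.0000)
F = F_att + ΣF_rep = (-4.6250,-10.5000)
Δp = p'−p = (-0.9250,-2.1000); α = Δx/Fx = (-37/40) / (-37/8) = 1/5
check: Δy/Fy = (-21/10) / (-21/2) = 1/5 ✓

α = 1/5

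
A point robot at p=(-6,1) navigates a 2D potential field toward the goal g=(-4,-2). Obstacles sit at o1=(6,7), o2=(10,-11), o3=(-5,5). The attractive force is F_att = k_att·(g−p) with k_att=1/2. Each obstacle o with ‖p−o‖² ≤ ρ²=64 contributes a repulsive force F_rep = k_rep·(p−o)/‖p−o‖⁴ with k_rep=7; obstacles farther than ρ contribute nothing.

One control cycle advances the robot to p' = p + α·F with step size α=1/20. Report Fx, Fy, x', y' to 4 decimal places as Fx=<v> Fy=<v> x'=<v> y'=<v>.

Fx=0.9758 Fy=-1.5969 x'=-5.9512 y'=0.9202

F_att = 1/2·(g−p) = 1/2·(2,-3) = (1.0000,-1.5000)
o1: d²=180 > ρ²=64 → inactive
o2: d²=400 > ρ²=64 → inactive
o3: d²=17 ≤ ρ²=64; F_rep = 7·(-1,-4)/17² = (-0.0242,-0.0969)
F = F_att + ΣF_rep = (0.9758,-1.5969)
p' = p + 1/20·F = (-5.9512,0.9202)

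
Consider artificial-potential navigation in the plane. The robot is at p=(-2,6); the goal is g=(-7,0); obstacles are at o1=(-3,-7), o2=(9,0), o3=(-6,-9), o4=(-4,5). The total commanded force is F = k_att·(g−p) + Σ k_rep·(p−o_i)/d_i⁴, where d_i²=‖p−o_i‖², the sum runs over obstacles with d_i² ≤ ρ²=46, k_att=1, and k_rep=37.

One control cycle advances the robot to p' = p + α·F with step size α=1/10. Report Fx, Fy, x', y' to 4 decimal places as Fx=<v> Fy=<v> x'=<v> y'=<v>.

Fx=-2.0400 Fy=-4.5200 x'=-2.2040 y'=5.5480

F_att = 1·(g−p) = 1·(-5,-6) = (-5.0000,-6.0000)
o1: d²=170 > ρ²=46 → inactive
o2: d²=157 > ρ²=46 → inactive
o3: d²=241 > ρ²=46 → inactive
o4: d²=5 ≤ ρ²=46; F_rep = 37·(2,1)/5² = (2.9600,1.4800)
F = F_att + ΣF_rep = (-2.0400,-4.5200)
p' = p + 1/10·F = (-2.2040,5.5480)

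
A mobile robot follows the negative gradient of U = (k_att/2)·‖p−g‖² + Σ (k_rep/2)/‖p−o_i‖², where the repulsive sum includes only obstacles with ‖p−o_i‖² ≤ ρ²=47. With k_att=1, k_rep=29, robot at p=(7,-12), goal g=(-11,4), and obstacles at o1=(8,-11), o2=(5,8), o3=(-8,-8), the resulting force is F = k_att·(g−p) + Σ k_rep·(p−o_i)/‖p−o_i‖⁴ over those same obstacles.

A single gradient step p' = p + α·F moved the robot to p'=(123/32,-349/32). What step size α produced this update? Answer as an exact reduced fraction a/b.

α = 1/8

F_att = 1·(g−p) = 1·(-18,16) = (-18.0000,16.0000)
o1: d²=2 ≤ ρ²=47; F_rep = 29·(-1,-1)/2² = (-7.2500,-7.2500)
o2: d²=404 > ρ²=47 → inactive
o3: d²=241 > ρ²=47 → inactive
F = F_att + ΣF_rep = (-25.2500,8.7500)
Δp = p'−p = (-3.1562,1.0938); α = Δx/Fx = (-101/32) / (-101/4) = 1/8
check: Δy/Fy = (35/32) / (35/4) = 1/8 ✓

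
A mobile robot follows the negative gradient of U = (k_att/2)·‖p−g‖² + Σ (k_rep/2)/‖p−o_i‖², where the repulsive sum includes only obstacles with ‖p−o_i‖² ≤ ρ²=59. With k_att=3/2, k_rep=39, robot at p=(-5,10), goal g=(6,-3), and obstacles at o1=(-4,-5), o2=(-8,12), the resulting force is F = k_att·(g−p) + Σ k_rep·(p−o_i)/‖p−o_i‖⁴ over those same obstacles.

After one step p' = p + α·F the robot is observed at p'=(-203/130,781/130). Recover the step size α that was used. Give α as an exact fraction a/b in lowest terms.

F_att = 3/2·(g−p) = 3/2·(11,-13) = (16.5000,-19.5000)
o1: d²=226 > ρ²=59 → inactive
o2: d²=13 ≤ ρ²=59; F_rep = 39·(3,-2)/13² = (0.6923,-0.4615)
F = F_att + ΣF_rep = (17.1923,-19.9615)
Δp = p'−p = (3.4385,-3.9923); α = Δx/Fx = (447/130) / (447/26) = 1/5
check: Δy/Fy = (-519/130) / (-519/26) = 1/5 ✓

α = 1/5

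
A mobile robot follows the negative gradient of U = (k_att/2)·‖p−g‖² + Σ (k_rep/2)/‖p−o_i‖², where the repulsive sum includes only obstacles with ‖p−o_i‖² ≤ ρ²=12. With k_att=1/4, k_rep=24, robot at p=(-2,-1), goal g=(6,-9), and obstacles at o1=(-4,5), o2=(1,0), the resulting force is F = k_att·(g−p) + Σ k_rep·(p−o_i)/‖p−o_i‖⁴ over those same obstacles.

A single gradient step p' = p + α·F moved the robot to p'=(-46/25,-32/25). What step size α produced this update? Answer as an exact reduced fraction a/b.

α = 1/8

F_att = 1/4·(g−p) = 1/4·(8,-8) = (2.0000,-2.0000)
o1: d²=40 > ρ²=12 → inactive
o2: d²=10 ≤ ρ²=12; F_rep = 24·(-3,-1)/10² = (-0.7200,-0.2400)
F = F_att + ΣF_rep = (1.2800,-2.2400)
Δp = p'−p = (0.1600,-0.2800); α = Δx/Fx = (4/25) / (32/25) = 1/8
check: Δy/Fy = (-7/25) / (-56/25) = 1/8 ✓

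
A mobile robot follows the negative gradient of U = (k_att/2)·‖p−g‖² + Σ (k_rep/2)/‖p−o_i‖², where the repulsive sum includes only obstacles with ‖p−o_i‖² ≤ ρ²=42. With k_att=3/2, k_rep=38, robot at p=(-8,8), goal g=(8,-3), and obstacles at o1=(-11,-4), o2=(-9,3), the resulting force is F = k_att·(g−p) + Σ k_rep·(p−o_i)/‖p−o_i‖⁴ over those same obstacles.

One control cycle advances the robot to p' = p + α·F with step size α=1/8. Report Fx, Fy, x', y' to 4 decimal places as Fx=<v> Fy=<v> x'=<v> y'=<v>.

F_att = 3/2·(g−p) = 3/2·(16,-11) = (24.0000,-16.5000)
o1: d²=153 > ρ²=42 → inactive
o2: d²=26 ≤ ρ²=42; F_rep = 38·(1,5)/26² = (0.0562,0.2811)
F = F_att + ΣF_rep = (24.0562,-16.2189)
p' = p + 1/8·F = (-4.9930,5.9726)

Fx=24.0562 Fy=-16.2189 x'=-4.9930 y'=5.9726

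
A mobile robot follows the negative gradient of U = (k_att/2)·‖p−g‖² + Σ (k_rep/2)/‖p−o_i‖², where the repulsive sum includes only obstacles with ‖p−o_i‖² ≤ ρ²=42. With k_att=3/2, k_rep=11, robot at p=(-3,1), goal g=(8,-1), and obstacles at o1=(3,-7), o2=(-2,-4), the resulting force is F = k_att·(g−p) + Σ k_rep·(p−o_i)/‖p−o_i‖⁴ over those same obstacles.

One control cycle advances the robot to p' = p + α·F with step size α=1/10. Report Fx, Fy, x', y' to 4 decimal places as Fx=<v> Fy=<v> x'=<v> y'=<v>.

Fx=16.4837 Fy=-2.9186 x'=-1.3516 y'=0.7081

F_att = 3/2·(g−p) = 3/2·(11,-2) = (16.5000,-3.0000)
o1: d²=100 > ρ²=42 → inactive
o2: d²=26 ≤ ρ²=42; F_rep = 11·(-1,5)/26² = (-0.0163,0.0814)
F = F_att + ΣF_rep = (16.4837,-2.9186)
p' = p + 1/10·F = (-1.3516,0.7081)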